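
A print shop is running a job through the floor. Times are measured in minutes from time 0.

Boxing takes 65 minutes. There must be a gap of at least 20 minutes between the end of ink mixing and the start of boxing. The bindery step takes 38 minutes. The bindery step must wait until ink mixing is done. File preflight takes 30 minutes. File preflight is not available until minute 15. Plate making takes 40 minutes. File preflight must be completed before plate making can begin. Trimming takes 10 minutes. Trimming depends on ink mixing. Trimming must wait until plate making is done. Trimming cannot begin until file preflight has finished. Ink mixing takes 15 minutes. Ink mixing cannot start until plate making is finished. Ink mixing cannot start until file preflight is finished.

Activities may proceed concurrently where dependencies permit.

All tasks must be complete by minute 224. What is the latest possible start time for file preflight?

54

Trimming has no dependents, so it just needs to finish by minute 224. Starting by 224 − 10 = minute 214 achieves that.
The bindery step has no dependents, so it just needs to finish by minute 224. Starting by 224 − 38 = minute 186 achieves that.
Boxing has no dependents, so it just needs to finish by minute 224. Starting by 224 − 65 = minute 159 achieves that.
For ink mixing: trimming (must start by minute 214); the bindery step (must start by minute 186); boxing (must start by minute 159, minus 20-minute gap → minute 139). The most restrictive is minute 139; with a 15-minute duration, ink mixing must start by minute 124.
Plate making has several dependents: ink mixing (must start by minute 124); trimming (must start by minute 214). The earliest of those limits is minute 124, so plate making must start by 124 − 40 = minute 84.
File preflight has several dependents: plate making (must start by minute 84); ink mixing (must start by minute 124); trimming (must start by minute 214). The earliest of those limits is minute 84, so file preflight must start by 84 − 30 = minute 54.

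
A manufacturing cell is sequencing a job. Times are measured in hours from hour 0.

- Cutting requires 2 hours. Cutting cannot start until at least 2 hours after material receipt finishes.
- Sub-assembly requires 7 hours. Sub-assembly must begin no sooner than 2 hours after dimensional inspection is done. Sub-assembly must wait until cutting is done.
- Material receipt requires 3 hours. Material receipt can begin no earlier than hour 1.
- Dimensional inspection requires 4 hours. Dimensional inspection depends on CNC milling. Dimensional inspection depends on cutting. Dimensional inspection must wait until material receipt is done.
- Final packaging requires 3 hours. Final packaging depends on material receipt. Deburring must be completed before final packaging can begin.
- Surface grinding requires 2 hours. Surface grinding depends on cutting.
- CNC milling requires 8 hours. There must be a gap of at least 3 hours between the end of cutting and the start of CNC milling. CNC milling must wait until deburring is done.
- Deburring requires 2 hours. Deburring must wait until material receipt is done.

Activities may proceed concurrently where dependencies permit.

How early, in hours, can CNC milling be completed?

After its own release at hour 1, material receipt can start at hour 1 and finishes at hour 4.
After material receipt (finishes hour 4), deburring can start at hour 4 and finishes at hour 6.
Cutting cannot begin until material receipt (finishes hour 4, plus 2-hour gap → hour 6). It runs from hour 6 to 6 + 2 = hour 8.
For CNC milling: cutting (finishes hour 8, plus 3-hour gap → hour 11); deburring (finishes hour 6). Taking the maximum gives a start of hour 11, and it finishes at 11 + 8 = hour 19.

19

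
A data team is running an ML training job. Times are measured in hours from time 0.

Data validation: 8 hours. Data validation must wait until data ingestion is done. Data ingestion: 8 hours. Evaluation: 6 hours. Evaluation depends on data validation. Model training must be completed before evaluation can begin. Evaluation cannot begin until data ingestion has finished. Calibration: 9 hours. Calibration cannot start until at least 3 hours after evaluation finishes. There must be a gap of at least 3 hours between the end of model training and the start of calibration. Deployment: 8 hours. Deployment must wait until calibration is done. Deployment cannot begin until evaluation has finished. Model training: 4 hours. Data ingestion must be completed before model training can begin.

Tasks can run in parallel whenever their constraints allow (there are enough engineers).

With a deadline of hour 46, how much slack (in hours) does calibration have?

4

Nothing blocks data ingestion, so it runs from hour 0 to hour 8.
Model training cannot begin until data ingestion (finishes hour 8). It runs from hour 8 to 8 + 4 = hour 12.
Data validation cannot begin until data ingestion (finishes hour 8). It runs from hour 8 to 8 + 8 = hour 16.
Evaluation needs all of data validation (finishes hour 16); model training (finishes hour 12); data ingestion (finishes hour 8). That puts its earliest start at hour 16; it finishes at 16 + 6 = hour 22.
Calibration cannot start until evaluation (finishes hour 22, plus 3-hour gap → hour 25); model training (finishes hour 12, plus 3-hour gap → hour 15). The controlling bound is hour 25, so calibration finishes at 25 + 9 = hour 34.

Working backward from the deadline:
Nothing follows deployment; the deadline of hour 46 is its only limit. It must start by 46 − 8 = hour 38.
Since deployment (must start by hour 38) depends on it, calibration must finish by hour 38. Backing off its 9-hour duration gives a latest start of hour 29.
So calibration can start as early as hour 25 and as late as hour 29, giving 29 − 25 = 4 hours of slack.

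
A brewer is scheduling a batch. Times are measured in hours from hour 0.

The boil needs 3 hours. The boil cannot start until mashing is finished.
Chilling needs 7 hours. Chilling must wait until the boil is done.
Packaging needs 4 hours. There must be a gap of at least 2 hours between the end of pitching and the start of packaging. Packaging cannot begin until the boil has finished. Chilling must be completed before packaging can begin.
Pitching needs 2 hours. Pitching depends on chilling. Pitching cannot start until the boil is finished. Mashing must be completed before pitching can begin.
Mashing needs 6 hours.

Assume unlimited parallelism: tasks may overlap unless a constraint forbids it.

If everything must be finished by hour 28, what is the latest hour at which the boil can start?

10

Packaging must finish by hour 28; it takes 4 hours, so it must start by 28 − 4 = hour 24.
Pitching has to be done before packaging (must start by hour 24, minus 2-hour gap → hour 22). That means finishing by hour 22, i.e. starting by 22 − 2 = hour 20.
Chilling must finish in time for pitching (must start by hour 20); packaging (must start by hour 24). The tightest is hour 20, so chilling must start by 20 − 7 = hour 13.
The boil has several dependents: chilling (must start by hour 13); pitching (must start by hour 20); packaging (must start by hour 24). The earliest of those limits is hour 13, so the boil must start by 13 − 3 = hour 10.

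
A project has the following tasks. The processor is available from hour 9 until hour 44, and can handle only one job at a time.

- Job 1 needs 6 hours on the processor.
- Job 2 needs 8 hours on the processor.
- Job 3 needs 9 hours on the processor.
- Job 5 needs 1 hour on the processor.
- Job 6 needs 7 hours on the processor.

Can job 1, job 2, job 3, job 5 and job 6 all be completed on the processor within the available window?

The processor window is 44 − 9 = 35 hours.
Running back to back, the jobs need 6 + 8 + 9 + 1 + 7 = 31 hours on the processor.
Since 31 ≤ 35, they fit within the window.

Yes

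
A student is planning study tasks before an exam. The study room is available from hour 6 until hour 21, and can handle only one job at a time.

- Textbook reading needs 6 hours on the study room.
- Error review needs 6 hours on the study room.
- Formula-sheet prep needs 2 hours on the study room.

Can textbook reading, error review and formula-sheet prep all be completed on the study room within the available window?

The study room window is 21 − 6 = 15 hours.
Running back to back, the jobs need 6 + 6 + 2 = 14 hours on the study room.
Since 14 ≤ 15, they fit within the window.

Yes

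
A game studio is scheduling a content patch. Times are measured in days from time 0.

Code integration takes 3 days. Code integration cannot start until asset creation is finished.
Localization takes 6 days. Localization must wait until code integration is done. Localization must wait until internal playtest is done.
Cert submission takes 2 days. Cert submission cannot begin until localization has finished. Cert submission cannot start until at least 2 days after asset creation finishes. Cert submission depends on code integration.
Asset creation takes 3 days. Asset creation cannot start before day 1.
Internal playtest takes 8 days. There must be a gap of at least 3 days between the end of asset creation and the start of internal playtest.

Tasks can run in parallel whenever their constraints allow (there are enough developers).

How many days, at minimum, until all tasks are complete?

23

Asset creation waits on its own release at day 1, so it starts at day 1 and finishes at 1 + 3 = day 4.
Internal playtest cannot begin until asset creation (finishes day 4, plus 3-day gap → day 7). It runs from day 7 to 7 + 8 = day 15.
After asset creation (finishes day 4), code integration can start at day 4 and finishes at day 7.
Localization has to wait for code integration (finishes day 7); internal playtest (finishes day 15). The latest of these is day 15, so localization runs day 15 to 15 + 6 = day 21.
Cert submission has to wait for localization (finishes day 21); asset creation (finishes day 4, plus 2-day gap → day 6); code integration (finishes day 7). The latest of these is day 21, so cert submission runs day 21 to 21 + 2 = day 23.
All tasks are finished once the last one completes. Finish times: Asset creation at 4, Code integration at 7, Internal playtest at 15, Localization at 21, Cert submission at 23. The latest is day 23.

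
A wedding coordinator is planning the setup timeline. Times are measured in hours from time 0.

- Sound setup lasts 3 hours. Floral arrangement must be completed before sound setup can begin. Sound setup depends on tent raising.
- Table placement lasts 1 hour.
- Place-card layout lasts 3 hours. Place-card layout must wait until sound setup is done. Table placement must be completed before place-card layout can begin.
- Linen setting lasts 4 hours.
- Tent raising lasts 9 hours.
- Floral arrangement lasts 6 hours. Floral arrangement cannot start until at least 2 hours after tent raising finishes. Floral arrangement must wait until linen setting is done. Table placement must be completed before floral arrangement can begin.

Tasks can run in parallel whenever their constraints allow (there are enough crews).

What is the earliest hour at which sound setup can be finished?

Linen setting can start immediately at hour 0; it finishes at hour 4.
Table placement has no prerequisites, so it starts at hour 0 and finishes at hour 1.
Tent raising can start immediately at hour 0; it finishes at hour 9.
Floral arrangement needs all of tent raising (finishes hour 9, plus 2-hour gap → hour 11); linen setting (finishes hour 4); table placement (finishes hour 1). That puts its earliest start at hour 11; it finishes at 11 + 6 = hour 17.
Sound setup has to wait for floral arrangement (finishes hour 17); tent raising (finishes hour 9). The latest of these is hour 17, so sound setup runs hour 17 to 17 + 3 = hour 20.

20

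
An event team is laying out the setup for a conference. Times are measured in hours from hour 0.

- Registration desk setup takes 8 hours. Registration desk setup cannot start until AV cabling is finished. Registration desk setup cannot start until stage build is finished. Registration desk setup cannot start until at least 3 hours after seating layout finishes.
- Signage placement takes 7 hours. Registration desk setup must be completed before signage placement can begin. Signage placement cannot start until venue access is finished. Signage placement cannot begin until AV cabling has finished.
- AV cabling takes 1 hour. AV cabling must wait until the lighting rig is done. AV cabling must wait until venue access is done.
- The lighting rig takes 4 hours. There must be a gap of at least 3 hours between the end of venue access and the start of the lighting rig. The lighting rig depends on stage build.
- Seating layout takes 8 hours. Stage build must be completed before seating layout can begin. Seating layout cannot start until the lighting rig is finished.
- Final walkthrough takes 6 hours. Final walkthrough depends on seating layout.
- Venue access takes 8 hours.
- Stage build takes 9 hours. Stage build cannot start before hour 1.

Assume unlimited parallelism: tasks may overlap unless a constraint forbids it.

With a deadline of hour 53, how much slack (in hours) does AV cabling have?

Stage build waits on its own release at hour 1, so it starts at hour 1 and finishes at 1 + 9 = hour 10.
Venue access can start immediately at hour 0; it finishes at hour 8.
The lighting rig has to wait for venue access (finishes hour 8, plus 3-hour gap → hour 11); stage build (finishes hour 10). The latest of these is hour 11, so the lighting rig runs hour 11 to 11 + 4 = hour 15.
AV cabling needs all of the lighting rig (finishes hour 15); venue access (finishes hour 8). That puts its earliest start at hour 15; it finishes at 15 + 1 = hour 16.

Working backward from the deadline:
Signage placement must finish by hour 53; it takes 7 hours, so it must start by 53 − 7 = hour 46.
Registration desk setup must finish before signage placement (must start by hour 46). With an 8-hour duration, registration desk setup must start by 46 − 8 = hour 38.
For AV cabling: registration desk setup (must start by hour 38); signage placement (must start by hour 46). The most restrictive is hour 38; with a 1-hour duration, AV cabling must start by hour 37.
So AV cabling can start as early as hour 15 and as late as hour 37, giving 37 − 15 = 22 hours of slack.

22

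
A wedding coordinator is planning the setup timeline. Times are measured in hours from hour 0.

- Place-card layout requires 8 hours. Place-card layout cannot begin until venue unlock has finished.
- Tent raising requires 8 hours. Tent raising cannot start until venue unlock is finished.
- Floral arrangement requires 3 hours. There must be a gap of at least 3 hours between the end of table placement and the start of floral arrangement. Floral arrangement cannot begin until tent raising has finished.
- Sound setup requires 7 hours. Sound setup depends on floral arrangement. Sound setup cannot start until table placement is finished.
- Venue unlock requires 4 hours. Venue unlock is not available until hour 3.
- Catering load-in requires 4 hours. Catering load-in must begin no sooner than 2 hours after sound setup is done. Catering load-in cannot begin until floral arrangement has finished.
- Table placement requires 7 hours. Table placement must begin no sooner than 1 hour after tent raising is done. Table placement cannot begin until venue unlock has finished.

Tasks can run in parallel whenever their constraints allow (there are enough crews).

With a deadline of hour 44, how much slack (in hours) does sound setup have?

After its own release at hour 3, venue unlock can start at hour 3 and finishes at hour 7.
Tent raising waits on venue unlock (finishes hour 7), so it starts at hour 7 and finishes at 7 + 8 = hour 15.
For table placement: tent raising (finishes hour 15, plus 1-hour gap → hour 16); venue unlock (finishes hour 7). Taking the maximum gives a start of hour 16, and it finishes at 16 + 7 = hour 23.
Floral arrangement has to wait for table placement (finishes hour 23, plus 3-hour gap → hour 26); tent raising (finishes hour 15). The latest of these is hour 26, so floral arrangement runs hour 26 to 26 + 3 = hour 29.
Sound setup has to wait for floral arrangement (finishes hour 29); table placement (finishes hour 23). The latest of these is hour 29, so sound setup runs hour 29 to 29 + 7 = hour 36.

Working backward from the deadline:
Catering load-in has no dependents, so it just needs to finish by hour 44. Starting by 44 − 4 = hour 40 achieves that.
Since catering load-in (must start by hour 40, minus 2-hour gap → hour 38) depends on it, sound setup must finish by hour 38. Backing off its 7-hour duration gives a latest start of hour 31.
So sound setup can start as early as hour 29 and as late as hour 31, giving 31 − 29 = 2 hours of slack.

2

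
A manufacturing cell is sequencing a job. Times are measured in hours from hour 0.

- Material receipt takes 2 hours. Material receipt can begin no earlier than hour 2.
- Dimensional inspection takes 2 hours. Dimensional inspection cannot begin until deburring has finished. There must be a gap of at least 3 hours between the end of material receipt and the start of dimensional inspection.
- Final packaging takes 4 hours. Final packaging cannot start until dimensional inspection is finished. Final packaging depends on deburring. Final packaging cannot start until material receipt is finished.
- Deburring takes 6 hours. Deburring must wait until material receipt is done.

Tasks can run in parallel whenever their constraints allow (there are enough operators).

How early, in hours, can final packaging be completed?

Material receipt waits on its own release at hour 2, so it starts at hour 2 and finishes at 2 + 2 = hour 4.
After material receipt (finishes hour 4), deburring can start at hour 4 and finishes at hour 10.
Dimensional inspection has to wait for deburring (finishes hour 10); material receipt (finishes hour 4, plus 3-hour gap → hour 7). The latest of these is hour 10, so dimensional inspection runs hour 10 to 10 + 2 = hour 12.
Final packaging has to wait for dimensional inspection (finishes hour 12); deburring (finishes hour 10); material receipt (finishes hour 4). The latest of these is hour 12, so final packaging runs hour 12 to 12 + 4 = hour 16.

16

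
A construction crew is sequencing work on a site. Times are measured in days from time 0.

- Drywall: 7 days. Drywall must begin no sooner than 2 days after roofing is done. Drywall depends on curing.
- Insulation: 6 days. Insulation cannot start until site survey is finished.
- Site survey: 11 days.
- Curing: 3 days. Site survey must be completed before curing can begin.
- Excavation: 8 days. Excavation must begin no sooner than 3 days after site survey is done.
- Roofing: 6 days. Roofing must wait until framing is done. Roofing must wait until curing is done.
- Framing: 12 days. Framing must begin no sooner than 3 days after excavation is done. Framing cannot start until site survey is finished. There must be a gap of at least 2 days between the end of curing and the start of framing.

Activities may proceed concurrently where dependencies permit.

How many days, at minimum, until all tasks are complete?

52

Site survey can start immediately at day 0; it finishes at day 11.
After site survey (finishes day 11), insulation can start at day 11 and finishes at day 17.
Curing cannot begin until site survey (finishes day 11). It runs from day 11 to 11 + 3 = day 14.
After site survey (finishes day 11, plus 3-day gap → day 14), excavation can start at day 14 and finishes at day 22.
Framing needs all of excavation (finishes day 22, plus 3-day gap → day 25); site survey (finishes day 11); curing (finishes day 14, plus 2-day gap → day 16). That puts its earliest start at day 25; it finishes at 25 + 12 = day 37.
Roofing needs all of framing (finishes day 37); curing (finishes day 14). That puts its earliest start at day 37; it finishes at 37 + 6 = day 43.
Drywall needs all of roofing (finishes day 43, plus 2-day gap → day 45); curing (finishes day 14). That puts its earliest start at day 45; it finishes at 45 + 7 = day 52.
All tasks are finished once the last one completes. Finish times: Site survey at 11, Excavation at 22, Curing at 14, Framing at 37, Roofing at 43, Insulation at 17, Drywall at 52. The latest is day 52.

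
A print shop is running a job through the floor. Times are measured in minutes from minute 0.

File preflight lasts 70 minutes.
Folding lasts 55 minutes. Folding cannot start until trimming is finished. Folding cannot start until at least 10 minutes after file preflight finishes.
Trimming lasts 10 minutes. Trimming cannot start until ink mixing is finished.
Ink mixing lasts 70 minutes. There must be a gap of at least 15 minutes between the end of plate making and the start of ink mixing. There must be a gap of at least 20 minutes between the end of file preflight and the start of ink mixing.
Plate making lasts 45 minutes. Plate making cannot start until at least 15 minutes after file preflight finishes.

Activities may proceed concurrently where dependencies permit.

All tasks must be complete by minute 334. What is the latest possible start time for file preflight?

54

Folding has no dependents, so it just needs to finish by minute 334. Starting by 334 − 55 = minute 279 achieves that.
Since folding (must start by minute 279) depends on it, trimming must finish by minute 279. Backing off its 10-minute duration gives a latest start of minute 269.
Ink mixing has to be done before trimming (must start by minute 269). That means finishing by minute 269, i.e. starting by 269 − 70 = minute 199.
Since ink mixing (must start by minute 199, minus 15-minute gap → minute 184) depends on it, plate making must finish by minute 184. Backing off its 45-minute duration gives a latest start of minute 139.
File preflight has several dependents: plate making (must start by minute 139, minus 15-minute gap → minute 124); ink mixing (must start by minute 199, minus 20-minute gap → minute 179); folding (must start by minute 279, minus 10-minute gap → minute 269). The earliest of those limits is minute 124, so file preflight must start by 124 − 70 = minute 54.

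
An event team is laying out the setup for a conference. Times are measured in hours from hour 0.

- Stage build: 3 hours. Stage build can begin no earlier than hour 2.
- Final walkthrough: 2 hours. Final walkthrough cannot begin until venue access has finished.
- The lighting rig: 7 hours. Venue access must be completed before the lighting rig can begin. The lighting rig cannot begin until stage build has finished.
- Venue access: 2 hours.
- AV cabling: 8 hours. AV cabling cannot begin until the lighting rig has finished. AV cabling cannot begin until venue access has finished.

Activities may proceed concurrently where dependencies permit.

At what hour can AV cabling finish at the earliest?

20

Stage build waits on its own release at hour 2, so it starts at hour 2 and finishes at 2 + 3 = hour 5.
Venue access can start immediately at hour 0; it finishes at hour 2.
For the lighting rig: venue access (finishes hour 2); stage build (finishes hour 5). Taking the maximum gives a start of hour 5, and it finishes at 5 + 7 = hour 12.
AV cabling has to wait for the lighting rig (finishes hour 12); venue access (finishes hour 2). The latest of these is hour 12, so AV cabling runs hour 12 to 12 + 8 = hour 20.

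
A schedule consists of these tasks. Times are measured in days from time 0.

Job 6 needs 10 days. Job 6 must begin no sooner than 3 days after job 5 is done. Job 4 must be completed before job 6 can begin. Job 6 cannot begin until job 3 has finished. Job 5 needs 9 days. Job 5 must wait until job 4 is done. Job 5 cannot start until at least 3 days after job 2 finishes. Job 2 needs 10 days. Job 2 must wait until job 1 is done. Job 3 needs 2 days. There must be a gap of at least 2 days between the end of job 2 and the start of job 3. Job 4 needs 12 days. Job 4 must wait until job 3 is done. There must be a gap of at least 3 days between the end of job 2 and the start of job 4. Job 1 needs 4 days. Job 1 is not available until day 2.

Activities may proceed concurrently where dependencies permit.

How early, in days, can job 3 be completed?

20

Job 1 cannot begin until its own release at day 2. It runs from day 2 to 2 + 4 = day 6.
Job 2 cannot begin until job 1 (finishes day 6). It runs from day 6 to 6 + 10 = day 16.
After job 2 (finishes day 16, plus 2-day gap → day 18), job 3 can start at day 18 and finishes at day 20.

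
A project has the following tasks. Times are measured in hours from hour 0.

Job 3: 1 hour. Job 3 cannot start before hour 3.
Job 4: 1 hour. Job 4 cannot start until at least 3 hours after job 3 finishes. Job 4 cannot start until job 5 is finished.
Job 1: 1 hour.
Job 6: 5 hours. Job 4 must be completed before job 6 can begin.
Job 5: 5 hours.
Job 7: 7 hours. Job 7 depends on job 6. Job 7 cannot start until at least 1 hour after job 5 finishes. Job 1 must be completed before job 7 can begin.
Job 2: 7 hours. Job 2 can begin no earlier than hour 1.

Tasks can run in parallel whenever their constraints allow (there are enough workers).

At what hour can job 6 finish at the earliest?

13

Nothing blocks job 5, so it runs from hour 0 to hour 5.
After its own release at hour 3, job 3 can start at hour 3 and finishes at hour 4.
Job 4 has to wait for job 3 (finishes hour 4, plus 3-hour gap → hour 7); job 5 (finishes hour 5). The latest of these is hour 7, so job 4 runs hour 7 to 7 + 1 = hour 8.
Job 6 waits on job 4 (finishes hour 8), so it starts at hour 8 and finishes at 8 + 5 = hour 13.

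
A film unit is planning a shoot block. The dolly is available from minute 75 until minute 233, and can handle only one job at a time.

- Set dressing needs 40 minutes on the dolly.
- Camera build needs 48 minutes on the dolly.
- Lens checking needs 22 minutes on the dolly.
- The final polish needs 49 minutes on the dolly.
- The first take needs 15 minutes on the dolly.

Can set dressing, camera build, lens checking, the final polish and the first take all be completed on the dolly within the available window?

No

The dolly window is 233 − 75 = 158 minutes.
Running back to back, the jobs need 40 + 48 + 22 + 49 + 15 = 174 minutes on the dolly.
Since 174 > 158, they cannot all fit.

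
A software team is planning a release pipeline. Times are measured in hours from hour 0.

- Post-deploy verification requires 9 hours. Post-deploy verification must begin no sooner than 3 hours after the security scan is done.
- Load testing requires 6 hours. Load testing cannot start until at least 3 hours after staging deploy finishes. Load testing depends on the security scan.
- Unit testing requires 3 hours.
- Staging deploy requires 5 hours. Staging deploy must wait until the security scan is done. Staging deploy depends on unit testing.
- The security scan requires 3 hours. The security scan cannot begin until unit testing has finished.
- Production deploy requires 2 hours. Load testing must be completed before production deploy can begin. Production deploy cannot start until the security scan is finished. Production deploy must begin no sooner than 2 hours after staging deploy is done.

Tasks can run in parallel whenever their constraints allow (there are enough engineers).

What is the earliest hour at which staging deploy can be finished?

Nothing blocks unit testing, so it runs from hour 0 to hour 3.
After unit testing (finishes hour 3), the security scan can start at hour 3 and finishes at hour 6.
Staging deploy cannot start until the security scan (finishes hour 6); unit testing (finishes hour 3). The controlling bound is hour 6, so staging deploy finishes at 6 + 5 = hour 11.

11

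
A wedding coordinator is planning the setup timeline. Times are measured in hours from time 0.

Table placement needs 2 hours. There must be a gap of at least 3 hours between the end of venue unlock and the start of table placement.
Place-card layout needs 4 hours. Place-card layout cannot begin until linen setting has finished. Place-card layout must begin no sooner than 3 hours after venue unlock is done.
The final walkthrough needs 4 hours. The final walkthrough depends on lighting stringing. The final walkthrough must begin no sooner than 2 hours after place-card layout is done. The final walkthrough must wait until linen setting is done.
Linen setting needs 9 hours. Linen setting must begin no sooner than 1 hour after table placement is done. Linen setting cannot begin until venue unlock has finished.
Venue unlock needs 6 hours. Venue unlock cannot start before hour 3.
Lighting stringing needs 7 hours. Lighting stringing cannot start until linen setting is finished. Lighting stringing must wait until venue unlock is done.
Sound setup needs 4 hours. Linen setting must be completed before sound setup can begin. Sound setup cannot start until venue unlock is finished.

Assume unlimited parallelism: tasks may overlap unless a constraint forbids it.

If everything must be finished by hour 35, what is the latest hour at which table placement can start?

The final walkthrough has no dependents, so it just needs to finish by hour 35. Starting by 35 − 4 = hour 31 achieves that.
Since the final walkthrough (must start by hour 31) depends on it, lighting stringing must finish by hour 31. Backing off its 7-hour duration gives a latest start of hour 24.
To finish by hour 35, sound setup (duration 4) must start no later than hour 31.
Place-card layout has to be done before the final walkthrough (must start by hour 31, minus 2-hour gap → hour 29). That means finishing by hour 29, i.e. starting by 29 − 4 = hour 25.
Linen setting has several dependents: lighting stringing (must start by hour 24); sound setup (must start by hour 31); place-card layout (must start by hour 25); the final walkthrough (must start by hour 31). The earliest of those limits is hour 24, so linen setting must start by 24 − 9 = hour 15.
Since linen setting (must start by hour 15, minus 1-hour gap → hour 14) depends on it, table placement must finish by hour 14. Backing off its 2-hour duration gives a latest start of hour 12.

12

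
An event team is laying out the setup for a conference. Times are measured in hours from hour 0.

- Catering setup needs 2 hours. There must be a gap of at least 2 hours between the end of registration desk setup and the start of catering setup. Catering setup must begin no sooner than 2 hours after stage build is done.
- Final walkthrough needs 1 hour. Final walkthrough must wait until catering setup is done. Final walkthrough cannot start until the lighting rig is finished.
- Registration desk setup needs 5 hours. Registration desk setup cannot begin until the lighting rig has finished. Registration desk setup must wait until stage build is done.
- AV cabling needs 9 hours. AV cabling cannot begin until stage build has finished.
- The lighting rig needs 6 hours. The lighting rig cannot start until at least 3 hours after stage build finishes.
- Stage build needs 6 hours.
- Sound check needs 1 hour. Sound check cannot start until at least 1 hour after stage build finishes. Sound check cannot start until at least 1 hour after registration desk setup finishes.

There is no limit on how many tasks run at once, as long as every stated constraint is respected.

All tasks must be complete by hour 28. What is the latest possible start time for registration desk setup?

To finish by hour 28, final walkthrough (duration 1) must start no later than hour 27.
Catering setup feeds into final walkthrough (must start by hour 27); so catering setup must finish by hour 27 and therefore start by hour 25.
To finish by hour 28, sound check (duration 1) must start no later than hour 27.
Registration desk setup has several dependents: catering setup (must start by hour 25, minus 2-hour gap → hour 23); sound check (must start by hour 27, minus 1-hour gap → hour 26). The earliest of those limits is hour 23, so registration desk setup must start by 23 − 5 = hour 18.

18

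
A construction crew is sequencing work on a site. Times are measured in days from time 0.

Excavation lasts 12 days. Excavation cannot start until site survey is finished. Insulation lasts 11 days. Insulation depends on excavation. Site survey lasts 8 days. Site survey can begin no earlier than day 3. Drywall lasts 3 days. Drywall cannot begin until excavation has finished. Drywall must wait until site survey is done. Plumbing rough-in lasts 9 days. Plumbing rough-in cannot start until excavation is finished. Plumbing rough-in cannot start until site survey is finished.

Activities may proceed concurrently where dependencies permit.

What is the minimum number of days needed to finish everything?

Site survey waits on its own release at day 3, so it starts at day 3 and finishes at 3 + 8 = day 11.
Excavation waits on site survey (finishes day 11), so it starts at day 11 and finishes at 11 + 12 = day 23.
For drywall: excavation (finishes day 23); site survey (finishes day 11). Taking the maximum gives a start of day 23, and it finishes at 23 + 3 = day 26.
Insulation waits on excavation (finishes day 23), so it starts at day 23 and finishes at 23 + 11 = day 34.
For plumbing rough-in: excavation (finishes day 23); site survey (finishes day 11). Taking the maximum gives a start of day 23, and it finishes at 23 + 9 = day 32.
All tasks are finished once the last one completes. Finish times: Site survey at 11, Excavation at 23, Plumbing rough-in at 32, Insulation at 34, Drywall at 26. The latest is day 34.

34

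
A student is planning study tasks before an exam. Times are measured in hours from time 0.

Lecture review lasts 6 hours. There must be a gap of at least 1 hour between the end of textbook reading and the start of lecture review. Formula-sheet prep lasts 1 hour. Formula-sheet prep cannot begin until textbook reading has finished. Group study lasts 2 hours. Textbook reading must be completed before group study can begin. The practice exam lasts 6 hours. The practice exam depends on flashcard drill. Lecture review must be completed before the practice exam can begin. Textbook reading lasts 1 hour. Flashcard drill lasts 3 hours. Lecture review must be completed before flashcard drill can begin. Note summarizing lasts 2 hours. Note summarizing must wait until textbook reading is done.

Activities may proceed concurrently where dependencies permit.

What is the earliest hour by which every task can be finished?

Nothing blocks textbook reading, so it runs from hour 0 to hour 1.
Formula-sheet prep waits on textbook reading (finishes hour 1), so it starts at hour 1 and finishes at 1 + 1 = hour 2.
After textbook reading (finishes hour 1), note summarizing can start at hour 1 and finishes at hour 3.
Group study cannot begin until textbook reading (finishes hour 1). It runs from hour 1 to 1 + 2 = hour 3.
Lecture review cannot begin until textbook reading (finishes hour 1, plus 1-hour gap → hour 2). It runs from hour 2 to 2 + 6 = hour 8.
After lecture review (finishes hour 8), flashcard drill can start at hour 8 and finishes at hour 11.
For the practice exam: flashcard drill (finishes hour 11); lecture review (finishes hour 8). Taking the maximum gives a start of hour 11, and it finishes at 11 + 6 = hour 17.
All tasks are finished once the last one completes. Finish times: Textbook reading at 1, Lecture review at 8, Flashcard drill at 11, The practice exam at 17, Group study at 3, Note summarizing at 3, Formula-sheet prep at 2. The latest is hour 17.

17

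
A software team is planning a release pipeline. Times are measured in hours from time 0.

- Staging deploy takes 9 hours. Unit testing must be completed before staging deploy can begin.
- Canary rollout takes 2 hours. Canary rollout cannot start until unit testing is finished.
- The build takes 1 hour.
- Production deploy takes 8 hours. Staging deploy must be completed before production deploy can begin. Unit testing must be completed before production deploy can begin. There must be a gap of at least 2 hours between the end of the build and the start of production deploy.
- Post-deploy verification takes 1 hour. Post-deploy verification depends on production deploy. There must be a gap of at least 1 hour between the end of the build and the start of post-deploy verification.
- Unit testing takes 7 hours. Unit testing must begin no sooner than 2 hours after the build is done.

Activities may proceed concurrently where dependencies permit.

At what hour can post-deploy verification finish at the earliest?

28

The build has no prerequisites, so it starts at hour 0 and finishes at hour 1.
Unit testing waits on the build (finishes hour 1, plus 2-hour gap → hour 3), so it starts at hour 3 and finishes at 3 + 7 = hour 10.
After unit testing (finishes hour 10), staging deploy can start at hour 10 and finishes at hour 19.
For production deploy: staging deploy (finishes hour 19); unit testing (finishes hour 10); the build (finishes hour 1, plus 2-hour gap → hour 3). Taking the maximum gives a start of hour 19, and it finishes at 19 + 8 = hour 27.
Post-deploy verification needs all of production deploy (finishes hour 27); the build (finishes hour 1, plus 1-hour gap → hour 2). That puts its earliest start at hour 27; it finishes at 27 + 1 = hour 28.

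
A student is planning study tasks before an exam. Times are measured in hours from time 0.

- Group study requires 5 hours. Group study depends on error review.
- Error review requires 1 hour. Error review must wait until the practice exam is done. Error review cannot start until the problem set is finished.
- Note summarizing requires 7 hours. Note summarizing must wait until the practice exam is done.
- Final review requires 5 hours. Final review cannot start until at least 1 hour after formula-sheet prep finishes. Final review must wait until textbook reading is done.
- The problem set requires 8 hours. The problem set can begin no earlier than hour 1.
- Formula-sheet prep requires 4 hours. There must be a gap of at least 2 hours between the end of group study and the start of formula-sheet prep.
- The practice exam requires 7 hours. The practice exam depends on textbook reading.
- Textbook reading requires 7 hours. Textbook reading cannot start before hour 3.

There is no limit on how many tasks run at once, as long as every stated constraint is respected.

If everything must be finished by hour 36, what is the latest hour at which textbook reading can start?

Final review has no dependents, so it just needs to finish by hour 36. Starting by 36 − 5 = hour 31 achieves that.
Formula-sheet prep must finish before final review (must start by hour 31, minus 1-hour gap → hour 30). With a 4-hour duration, formula-sheet prep must start by 30 − 4 = hour 26.
Group study must finish before formula-sheet prep (must start by hour 26, minus 2-hour gap → hour 24). With a 5-hour duration, group study must start by 24 − 5 = hour 19.
Error review feeds into group study (must start by hour 19); so error review must finish by hour 19 and therefore start by hour 18.
Nothing follows note summarizing; the deadline of hour 36 is its only limit. It must start by 36 − 7 = hour 29.
The practice exam feeds error review (must start by hour 18); note summarizing (must start by hour 29). Taking the minimum, the practice exam must finish by hour 18 and start by 18 − 7 = hour 11.
Textbook reading feeds the practice exam (must start by hour 11); final review (must start by hour 31). Taking the minimum, textbook reading must finish by hour 11 and start by 11 − 7 = hour 4.

4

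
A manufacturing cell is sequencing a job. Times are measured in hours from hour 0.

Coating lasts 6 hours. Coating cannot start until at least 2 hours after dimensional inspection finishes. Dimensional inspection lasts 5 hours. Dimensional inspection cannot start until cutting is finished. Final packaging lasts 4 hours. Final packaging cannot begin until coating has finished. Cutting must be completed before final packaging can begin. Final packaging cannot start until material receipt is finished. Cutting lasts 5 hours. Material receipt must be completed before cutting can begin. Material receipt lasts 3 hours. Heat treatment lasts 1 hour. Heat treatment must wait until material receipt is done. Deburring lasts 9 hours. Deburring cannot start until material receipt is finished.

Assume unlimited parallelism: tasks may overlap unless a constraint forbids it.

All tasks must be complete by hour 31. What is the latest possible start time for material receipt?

6

Nothing follows final packaging; the deadline of hour 31 is its only limit. It must start by 31 − 4 = hour 27.
Coating has to be done before final packaging (must start by hour 27). That means finishing by hour 27, i.e. starting by 27 − 6 = hour 21.
Dimensional inspection has to be done before coating (must start by hour 21, minus 2-hour gap → hour 19). That means finishing by hour 19, i.e. starting by 19 − 5 = hour 14.
Cutting must finish in time for dimensional inspection (must start by hour 14); final packaging (must start by hour 27). The tightest is hour 14, so cutting must start by 14 − 5 = hour 9.
Deburring must finish by hour 31; it takes 9 hours, so it must start by 31 − 9 = hour 22.
To finish by hour 31, heat treatment (duration 1) must start no later than hour 30.
Material receipt feeds cutting (must start by hour 9); deburring (must start by hour 22); heat treatment (must start by hour 30); final packaging (must start by hour 27). Taking the minimum, material receipt must finish by hour 9 and start by 9 − 3 = hour 6.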